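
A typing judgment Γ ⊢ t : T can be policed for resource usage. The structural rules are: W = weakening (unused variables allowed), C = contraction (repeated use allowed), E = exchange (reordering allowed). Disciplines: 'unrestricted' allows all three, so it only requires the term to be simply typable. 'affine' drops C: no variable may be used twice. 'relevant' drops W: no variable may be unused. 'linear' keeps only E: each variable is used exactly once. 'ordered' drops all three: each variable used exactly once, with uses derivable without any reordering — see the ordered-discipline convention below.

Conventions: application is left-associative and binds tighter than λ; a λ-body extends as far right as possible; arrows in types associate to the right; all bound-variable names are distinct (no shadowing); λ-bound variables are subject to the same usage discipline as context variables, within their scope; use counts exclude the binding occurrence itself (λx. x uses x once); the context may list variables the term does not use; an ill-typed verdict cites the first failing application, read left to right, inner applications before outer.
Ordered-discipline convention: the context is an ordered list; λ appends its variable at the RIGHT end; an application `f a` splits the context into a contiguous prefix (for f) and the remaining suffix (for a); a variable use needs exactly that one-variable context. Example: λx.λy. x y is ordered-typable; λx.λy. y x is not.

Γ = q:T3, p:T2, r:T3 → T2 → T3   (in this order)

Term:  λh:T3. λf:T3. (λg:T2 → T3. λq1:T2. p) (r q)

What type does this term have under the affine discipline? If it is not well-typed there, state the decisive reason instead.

term : T3 → T3 → T2 → T2
usage: q ×1; p ×1; r ×1; h (bound) ×0; f (bound) ×0; g (bound) ×0; q1 (bound) ×0
use order (left to right): p, r, q
typing: ✓ — T3 → T3 → T2 → T2
all disciplines: ordered ✗; linear ✗; affine ✓; relevant ✗; unrestricted ✓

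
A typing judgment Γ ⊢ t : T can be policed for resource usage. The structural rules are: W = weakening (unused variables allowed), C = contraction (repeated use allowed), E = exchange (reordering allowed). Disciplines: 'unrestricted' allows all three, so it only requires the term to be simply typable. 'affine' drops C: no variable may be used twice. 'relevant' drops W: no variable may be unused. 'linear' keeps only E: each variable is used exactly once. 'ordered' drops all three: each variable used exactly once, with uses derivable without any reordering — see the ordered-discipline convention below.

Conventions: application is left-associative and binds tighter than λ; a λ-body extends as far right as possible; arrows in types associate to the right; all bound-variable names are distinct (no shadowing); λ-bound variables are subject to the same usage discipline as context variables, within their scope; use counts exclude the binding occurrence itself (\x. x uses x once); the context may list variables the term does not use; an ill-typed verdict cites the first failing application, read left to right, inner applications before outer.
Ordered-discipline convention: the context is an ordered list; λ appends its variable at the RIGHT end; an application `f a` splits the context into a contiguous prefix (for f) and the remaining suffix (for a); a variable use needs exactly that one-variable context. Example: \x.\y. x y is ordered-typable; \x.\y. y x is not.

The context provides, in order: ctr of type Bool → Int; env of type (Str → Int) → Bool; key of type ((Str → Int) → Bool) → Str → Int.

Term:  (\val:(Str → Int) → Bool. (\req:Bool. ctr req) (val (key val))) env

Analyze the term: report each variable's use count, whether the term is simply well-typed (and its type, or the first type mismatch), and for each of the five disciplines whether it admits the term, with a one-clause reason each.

variable uses: ctr: 1; env: 1; key: 1; val [bound]: 2; req [bound]: 1
left-to-right use order: ctr, req, val, key, val, env
typing: well-typed at Int
ordered: ✗ — uses contraction: val ×2
linear: ✗ — uses contraction: val ×2
affine: ✗ — uses contraction: val ×2
relevant: ✓ — none of ctr, env, key, val, req goes unused
unrestricted: ✓ — simply typable at Int; W, C, E all held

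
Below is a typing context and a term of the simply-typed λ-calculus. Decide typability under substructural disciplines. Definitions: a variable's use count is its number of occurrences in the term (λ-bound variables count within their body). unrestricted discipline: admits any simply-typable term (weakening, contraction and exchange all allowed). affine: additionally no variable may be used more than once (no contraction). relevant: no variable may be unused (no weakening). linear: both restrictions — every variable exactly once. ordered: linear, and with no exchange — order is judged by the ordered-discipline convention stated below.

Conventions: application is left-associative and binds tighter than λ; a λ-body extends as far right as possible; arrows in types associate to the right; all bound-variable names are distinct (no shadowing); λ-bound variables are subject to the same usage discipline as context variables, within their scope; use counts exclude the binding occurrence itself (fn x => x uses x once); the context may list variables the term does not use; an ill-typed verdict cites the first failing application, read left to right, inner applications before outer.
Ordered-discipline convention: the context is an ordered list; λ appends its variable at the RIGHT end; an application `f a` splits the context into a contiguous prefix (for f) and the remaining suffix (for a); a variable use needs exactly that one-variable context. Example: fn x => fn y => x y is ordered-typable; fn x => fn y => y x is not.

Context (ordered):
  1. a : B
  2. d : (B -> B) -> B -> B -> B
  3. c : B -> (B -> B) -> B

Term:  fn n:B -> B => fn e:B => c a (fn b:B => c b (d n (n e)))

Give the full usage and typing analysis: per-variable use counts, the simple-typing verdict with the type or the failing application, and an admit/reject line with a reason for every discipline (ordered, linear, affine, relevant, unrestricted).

variable uses: a: 1×, d: 1×, c: 2×, n (λ-bound): 2×, e (λ-bound): 1×, b (λ-bound): 1×
order of uses: c, a, c, b, d, n, n, e
typing: the term checks, with type (B -> B) -> B -> B
ordered: ✗, repeated use of c ×2, n ×2
linear: ✗, repeated use of c ×2, n ×2
affine: ✗, repeated use of c ×2, n ×2
relevant: ✓, at least one use each (a, d, c, n, e, b)
unrestricted: ✓, well-typed at (B -> B) -> B -> B; no restrictions here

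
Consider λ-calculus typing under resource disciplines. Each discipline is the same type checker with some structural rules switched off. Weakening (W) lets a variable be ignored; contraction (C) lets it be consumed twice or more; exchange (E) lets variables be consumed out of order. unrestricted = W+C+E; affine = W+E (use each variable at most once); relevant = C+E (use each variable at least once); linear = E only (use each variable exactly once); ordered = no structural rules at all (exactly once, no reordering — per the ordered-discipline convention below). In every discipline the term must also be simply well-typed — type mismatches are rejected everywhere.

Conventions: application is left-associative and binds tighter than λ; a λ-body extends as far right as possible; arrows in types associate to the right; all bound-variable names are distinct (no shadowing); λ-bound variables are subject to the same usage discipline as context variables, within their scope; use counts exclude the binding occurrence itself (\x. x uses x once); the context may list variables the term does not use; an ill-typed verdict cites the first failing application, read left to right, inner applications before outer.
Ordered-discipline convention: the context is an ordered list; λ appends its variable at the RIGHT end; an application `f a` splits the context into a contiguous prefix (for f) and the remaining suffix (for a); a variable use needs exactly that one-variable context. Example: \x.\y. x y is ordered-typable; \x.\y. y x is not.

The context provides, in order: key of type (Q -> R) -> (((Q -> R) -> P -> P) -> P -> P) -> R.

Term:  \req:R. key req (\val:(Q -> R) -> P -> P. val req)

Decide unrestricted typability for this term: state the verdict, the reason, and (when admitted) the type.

no — fails simple typing
usage: key ×1; req (bound) ×2; val (bound) ×1
use order (left to right): key, req, val, req
typing: ill-typed: argument of type R where Q -> R is required
across the five disciplines: ordered ✗; linear ✗; affine ✗; relevant ✗; unrestricted ✗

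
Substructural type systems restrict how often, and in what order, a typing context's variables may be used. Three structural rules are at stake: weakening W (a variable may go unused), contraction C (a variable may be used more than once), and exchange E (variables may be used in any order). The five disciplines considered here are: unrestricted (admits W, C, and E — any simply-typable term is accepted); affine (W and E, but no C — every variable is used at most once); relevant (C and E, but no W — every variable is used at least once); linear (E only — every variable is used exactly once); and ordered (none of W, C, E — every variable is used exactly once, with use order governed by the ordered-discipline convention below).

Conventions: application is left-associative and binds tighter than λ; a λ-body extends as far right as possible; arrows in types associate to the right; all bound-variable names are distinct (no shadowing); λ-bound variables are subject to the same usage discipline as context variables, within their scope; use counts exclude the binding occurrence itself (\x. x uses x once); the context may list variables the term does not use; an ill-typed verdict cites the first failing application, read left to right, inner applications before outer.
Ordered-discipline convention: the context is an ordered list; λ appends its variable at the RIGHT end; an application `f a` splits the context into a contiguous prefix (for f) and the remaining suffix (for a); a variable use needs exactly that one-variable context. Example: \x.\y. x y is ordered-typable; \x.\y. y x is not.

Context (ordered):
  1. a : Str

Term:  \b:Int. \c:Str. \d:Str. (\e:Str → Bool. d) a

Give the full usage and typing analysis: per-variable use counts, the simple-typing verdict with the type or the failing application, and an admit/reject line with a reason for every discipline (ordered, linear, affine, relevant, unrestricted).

counts: a: 1, b [bound]: 0, c [bound]: 0, d [bound]: 1, e [bound]: 0
order of uses: d, a
typing: ill-typed: an argument Str mismatches the expected Str → Bool
ordered ✗ (fails simple typing)
linear ✗ (a type mismatch blocks all five)
affine ✗ (the type mismatch rejects it)
relevant ✗ (not simply typable)
unrestricted ✗ (fails simple typing)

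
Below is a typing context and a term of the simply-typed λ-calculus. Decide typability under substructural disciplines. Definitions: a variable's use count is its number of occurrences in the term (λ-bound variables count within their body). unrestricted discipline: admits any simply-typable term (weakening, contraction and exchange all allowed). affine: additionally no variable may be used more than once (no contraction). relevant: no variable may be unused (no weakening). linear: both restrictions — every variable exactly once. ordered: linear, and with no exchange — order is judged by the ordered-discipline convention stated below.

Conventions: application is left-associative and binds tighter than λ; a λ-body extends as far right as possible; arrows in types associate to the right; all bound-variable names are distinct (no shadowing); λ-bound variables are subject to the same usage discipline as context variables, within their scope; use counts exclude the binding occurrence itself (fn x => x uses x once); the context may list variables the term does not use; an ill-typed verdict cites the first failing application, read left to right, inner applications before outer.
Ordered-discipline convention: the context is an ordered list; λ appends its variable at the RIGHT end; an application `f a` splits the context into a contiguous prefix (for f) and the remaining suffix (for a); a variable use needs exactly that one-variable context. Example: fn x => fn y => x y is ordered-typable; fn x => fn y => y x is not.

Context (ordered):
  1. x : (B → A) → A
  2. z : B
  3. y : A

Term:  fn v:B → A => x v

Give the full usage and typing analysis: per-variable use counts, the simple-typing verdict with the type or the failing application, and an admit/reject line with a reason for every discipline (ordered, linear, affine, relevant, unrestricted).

usage: x: 1×, z: 0×, y: 0×, v (bound): 1×
uses in reading order: x, v
typing: ✓ — (B → A) → A
ordered ✗ (z, y never used (weakening))
linear ✗ (z, y never used (weakening))
affine ✓ (at most one use each (x, z, y, v))
relevant ✗ (z, y never used (weakening))
unrestricted ✓ (type-checks ((B → A) → A) and nothing is barred)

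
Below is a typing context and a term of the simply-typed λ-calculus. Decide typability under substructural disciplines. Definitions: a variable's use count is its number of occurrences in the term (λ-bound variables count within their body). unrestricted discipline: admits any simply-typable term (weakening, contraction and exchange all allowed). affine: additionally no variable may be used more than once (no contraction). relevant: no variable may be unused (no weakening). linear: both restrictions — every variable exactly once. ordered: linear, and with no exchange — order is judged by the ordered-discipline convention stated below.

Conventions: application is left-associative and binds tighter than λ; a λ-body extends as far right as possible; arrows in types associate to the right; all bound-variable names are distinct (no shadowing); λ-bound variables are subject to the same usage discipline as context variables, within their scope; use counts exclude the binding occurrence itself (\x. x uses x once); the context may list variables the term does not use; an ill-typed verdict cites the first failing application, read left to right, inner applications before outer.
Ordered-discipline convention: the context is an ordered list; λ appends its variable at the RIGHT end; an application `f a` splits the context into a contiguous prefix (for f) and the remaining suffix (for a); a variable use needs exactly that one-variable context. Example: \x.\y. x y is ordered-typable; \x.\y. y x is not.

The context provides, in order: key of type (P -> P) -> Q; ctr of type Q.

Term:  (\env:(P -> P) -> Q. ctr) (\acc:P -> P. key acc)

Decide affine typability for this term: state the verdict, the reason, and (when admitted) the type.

yes — none of key, ctr, env, acc used more than once; term : Q
use counts: key=1; ctr=1; env (bound)=0; acc (bound)=1
order of uses: ctr, key, acc
typing: well-typed — term : Q
summary: ordered ✗; linear ✗; affine ✓; relevant ✗; unrestricted ✓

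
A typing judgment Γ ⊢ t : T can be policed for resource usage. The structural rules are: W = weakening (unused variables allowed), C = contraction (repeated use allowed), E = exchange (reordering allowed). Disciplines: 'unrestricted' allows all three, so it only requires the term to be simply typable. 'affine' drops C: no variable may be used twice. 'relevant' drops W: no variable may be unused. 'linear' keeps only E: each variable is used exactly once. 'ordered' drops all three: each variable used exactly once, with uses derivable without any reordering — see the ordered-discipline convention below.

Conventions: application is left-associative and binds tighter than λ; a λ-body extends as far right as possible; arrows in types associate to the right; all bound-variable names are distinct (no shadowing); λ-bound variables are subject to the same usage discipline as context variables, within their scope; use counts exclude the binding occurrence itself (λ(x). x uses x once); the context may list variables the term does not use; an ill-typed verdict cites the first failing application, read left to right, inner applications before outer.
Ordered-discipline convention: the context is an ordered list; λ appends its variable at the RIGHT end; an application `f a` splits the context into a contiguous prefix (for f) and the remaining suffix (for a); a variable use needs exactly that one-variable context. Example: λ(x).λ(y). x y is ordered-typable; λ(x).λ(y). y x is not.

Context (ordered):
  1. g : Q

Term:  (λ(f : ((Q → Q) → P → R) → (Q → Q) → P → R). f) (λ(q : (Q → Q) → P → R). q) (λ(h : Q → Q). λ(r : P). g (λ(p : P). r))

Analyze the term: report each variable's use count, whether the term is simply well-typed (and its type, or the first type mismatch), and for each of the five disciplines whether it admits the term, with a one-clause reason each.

usage: g ×1; f (λ-bound) ×1; q (λ-bound) ×1; h (λ-bound) ×0; r (λ-bound) ×1; p (λ-bound) ×0
uses in reading order: f, q, g, r
typing: ill-typed: applying a non-function (Q)
ordered: ✗ — fails simple typing
linear: ✗ — a type mismatch blocks all five
affine: ✗ — the type mismatch rejects it
relevant: ✗ — not simply typable
unrestricted: ✗ — fails simple typing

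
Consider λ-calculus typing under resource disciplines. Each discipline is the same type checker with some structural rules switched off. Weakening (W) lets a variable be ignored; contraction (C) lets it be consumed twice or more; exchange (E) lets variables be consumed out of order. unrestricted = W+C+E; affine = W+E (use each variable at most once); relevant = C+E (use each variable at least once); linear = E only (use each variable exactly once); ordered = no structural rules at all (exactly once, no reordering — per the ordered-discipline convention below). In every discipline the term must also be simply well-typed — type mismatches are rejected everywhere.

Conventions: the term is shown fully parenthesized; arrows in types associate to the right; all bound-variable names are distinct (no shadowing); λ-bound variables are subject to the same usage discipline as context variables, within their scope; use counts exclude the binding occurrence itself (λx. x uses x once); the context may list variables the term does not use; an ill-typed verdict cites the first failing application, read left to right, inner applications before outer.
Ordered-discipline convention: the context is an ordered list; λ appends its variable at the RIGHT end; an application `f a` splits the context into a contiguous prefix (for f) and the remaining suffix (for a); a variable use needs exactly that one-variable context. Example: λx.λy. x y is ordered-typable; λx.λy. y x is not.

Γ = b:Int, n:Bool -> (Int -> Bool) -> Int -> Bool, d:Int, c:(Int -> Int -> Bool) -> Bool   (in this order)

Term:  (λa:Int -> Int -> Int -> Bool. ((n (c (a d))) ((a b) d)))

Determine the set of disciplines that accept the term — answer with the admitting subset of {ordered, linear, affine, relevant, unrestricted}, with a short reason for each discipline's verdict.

admitted in: relevant, unrestricted
use counts: b ×1; n ×1; d ×2; c ×1; a (λ-bound) ×2
left-to-right use order: n, c, a, d, a, b, d
typing: the term checks, with type (Int -> Int -> Int -> Bool) -> Int -> Bool
ordered: ✗, uses contraction: d ×2, a ×2
linear: ✗, uses contraction: d ×2, a ×2
affine: ✗, uses contraction: d ×2, a ×2
relevant: ✓, none of b, n, d, c, a goes unused
unrestricted: ✓, well-typed at (Int -> Int -> Int -> Bool) -> Int -> Bool; no restrictions here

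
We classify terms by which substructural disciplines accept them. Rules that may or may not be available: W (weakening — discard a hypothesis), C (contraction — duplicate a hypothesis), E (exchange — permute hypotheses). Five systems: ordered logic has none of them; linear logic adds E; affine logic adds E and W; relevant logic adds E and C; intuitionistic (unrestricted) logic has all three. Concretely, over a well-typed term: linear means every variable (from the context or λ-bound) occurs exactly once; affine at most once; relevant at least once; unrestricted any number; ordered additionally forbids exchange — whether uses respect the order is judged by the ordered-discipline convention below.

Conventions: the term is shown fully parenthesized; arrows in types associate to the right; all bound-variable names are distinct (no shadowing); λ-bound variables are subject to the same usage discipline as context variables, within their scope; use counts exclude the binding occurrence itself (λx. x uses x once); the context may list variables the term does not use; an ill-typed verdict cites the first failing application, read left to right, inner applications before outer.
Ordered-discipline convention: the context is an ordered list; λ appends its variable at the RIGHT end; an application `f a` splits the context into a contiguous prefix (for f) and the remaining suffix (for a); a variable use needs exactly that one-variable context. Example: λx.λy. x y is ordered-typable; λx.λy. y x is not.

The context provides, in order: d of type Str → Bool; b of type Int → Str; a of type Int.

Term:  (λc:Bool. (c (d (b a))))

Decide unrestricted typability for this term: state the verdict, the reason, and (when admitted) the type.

no — not simply typable
counts: d=1; b=1; a=1; c (λ-bound)=1
uses in reading order: c, d, b, a
typing: ill-typed: non-arrow in function slot: Bool
per-discipline verdicts: ordered ✗; linear ✗; affine ✗; relevant ✗; unrestricted ✗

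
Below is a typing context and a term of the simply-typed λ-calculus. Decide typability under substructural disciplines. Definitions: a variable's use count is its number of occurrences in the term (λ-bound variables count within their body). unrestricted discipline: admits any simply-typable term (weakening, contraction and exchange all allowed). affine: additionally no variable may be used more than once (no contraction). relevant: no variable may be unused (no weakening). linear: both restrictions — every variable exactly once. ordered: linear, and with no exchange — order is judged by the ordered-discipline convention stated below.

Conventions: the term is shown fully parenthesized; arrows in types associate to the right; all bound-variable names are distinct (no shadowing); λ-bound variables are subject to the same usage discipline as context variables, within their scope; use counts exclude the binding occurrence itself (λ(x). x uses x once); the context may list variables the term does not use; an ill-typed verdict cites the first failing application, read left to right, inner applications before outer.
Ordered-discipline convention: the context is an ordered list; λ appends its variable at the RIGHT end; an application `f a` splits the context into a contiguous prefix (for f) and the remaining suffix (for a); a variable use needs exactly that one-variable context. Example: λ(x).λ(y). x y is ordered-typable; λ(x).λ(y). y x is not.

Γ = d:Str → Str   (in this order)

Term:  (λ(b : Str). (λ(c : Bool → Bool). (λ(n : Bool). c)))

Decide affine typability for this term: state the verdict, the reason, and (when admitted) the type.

yes — none of d, b, c, n used more than once; term : Str → (Bool → Bool) → Bool → Bool → Bool
counts: d ×0, b (bound) ×0, c (bound) ×1, n (bound) ×0
use order (left to right): c
typing: ✓ — Str → (Bool → Bool) → Bool → Bool → Bool
all disciplines: ordered ✗ | linear ✗ | affine ✓ | relevant ✗ | unrestricted ✓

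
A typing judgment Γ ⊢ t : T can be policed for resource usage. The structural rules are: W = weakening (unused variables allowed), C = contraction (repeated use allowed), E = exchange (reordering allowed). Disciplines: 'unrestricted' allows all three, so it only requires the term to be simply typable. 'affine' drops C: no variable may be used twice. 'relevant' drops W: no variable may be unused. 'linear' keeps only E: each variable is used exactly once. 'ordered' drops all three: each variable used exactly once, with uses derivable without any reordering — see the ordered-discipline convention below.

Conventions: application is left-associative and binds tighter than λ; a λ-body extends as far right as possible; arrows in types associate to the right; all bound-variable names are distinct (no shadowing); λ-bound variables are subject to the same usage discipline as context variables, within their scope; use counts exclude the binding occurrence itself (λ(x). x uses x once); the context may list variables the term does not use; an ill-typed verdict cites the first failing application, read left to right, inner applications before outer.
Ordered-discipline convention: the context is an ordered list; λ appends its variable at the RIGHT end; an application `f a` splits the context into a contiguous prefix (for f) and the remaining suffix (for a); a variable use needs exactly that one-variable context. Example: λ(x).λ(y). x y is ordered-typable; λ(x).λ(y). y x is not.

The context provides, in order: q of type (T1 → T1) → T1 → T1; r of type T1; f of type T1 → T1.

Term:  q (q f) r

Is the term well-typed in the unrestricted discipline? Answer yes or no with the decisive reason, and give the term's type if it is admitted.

yes — type-checks (T1) and nothing is barred; term : T1
variable uses: q: 2×; r: 1×; f: 1×
uses in reading order: q, q, f, r
typing: ✓ — T1
per-discipline verdicts: ordered ✗, linear ✗, affine ✗, relevant ✓, unrestricted ✓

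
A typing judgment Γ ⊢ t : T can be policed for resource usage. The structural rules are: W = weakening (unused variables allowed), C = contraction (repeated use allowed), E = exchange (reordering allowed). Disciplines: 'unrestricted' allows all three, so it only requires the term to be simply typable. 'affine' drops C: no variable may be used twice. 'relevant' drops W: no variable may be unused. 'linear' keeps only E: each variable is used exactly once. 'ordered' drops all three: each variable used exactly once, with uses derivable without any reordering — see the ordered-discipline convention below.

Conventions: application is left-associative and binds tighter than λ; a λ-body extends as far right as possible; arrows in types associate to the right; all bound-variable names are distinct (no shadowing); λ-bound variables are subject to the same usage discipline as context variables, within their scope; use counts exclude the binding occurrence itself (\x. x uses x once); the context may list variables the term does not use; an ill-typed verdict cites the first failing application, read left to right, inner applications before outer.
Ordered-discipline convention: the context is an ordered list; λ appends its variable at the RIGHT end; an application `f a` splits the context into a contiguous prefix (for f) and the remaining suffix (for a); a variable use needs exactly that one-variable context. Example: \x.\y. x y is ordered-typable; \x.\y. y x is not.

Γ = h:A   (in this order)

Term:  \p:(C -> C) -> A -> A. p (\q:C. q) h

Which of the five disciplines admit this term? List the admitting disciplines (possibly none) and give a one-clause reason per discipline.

admitted by: linear, affine, relevant, unrestricted
counts: h=1, p (λ-bound)=1, q (λ-bound)=1
uses in reading order: p, q, h
typing: well-typed at ((C -> C) -> A -> A) -> A
ordered: ✗ — use order p, q, h needs exchange
linear: ✓ — exactly-once usage across h, p, q
affine: ✓ — at most one use each (h, p, q)
relevant: ✓ — none of h, p, q goes unused
unrestricted: ✓ — type-checks (((C -> C) -> A -> A) -> A) and nothing is barred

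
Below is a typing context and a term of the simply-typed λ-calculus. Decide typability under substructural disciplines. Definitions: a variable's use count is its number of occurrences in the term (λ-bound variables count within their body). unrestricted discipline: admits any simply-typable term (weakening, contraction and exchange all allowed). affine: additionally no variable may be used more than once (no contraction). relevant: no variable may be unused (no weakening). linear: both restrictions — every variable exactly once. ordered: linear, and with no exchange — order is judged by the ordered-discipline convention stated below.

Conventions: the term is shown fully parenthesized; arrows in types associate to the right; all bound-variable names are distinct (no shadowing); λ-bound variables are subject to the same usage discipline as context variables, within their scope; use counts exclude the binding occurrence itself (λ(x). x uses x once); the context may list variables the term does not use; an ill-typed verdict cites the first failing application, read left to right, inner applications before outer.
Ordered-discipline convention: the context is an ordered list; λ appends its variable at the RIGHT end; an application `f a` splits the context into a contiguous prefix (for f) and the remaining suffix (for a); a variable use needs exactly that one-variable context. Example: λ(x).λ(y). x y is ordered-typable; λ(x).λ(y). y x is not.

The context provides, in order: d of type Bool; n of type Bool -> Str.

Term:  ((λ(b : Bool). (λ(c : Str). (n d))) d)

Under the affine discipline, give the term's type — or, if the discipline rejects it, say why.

not well-typed under affine — repeated use of d ×2
variable uses: d=2; n=1; b (bound)=0; c (bound)=0
left-to-right use order: n, d, d
typing: well-typed at Str -> Str
all disciplines: ordered ✗; linear ✗; affine ✗; relevant ✗; unrestricted ✓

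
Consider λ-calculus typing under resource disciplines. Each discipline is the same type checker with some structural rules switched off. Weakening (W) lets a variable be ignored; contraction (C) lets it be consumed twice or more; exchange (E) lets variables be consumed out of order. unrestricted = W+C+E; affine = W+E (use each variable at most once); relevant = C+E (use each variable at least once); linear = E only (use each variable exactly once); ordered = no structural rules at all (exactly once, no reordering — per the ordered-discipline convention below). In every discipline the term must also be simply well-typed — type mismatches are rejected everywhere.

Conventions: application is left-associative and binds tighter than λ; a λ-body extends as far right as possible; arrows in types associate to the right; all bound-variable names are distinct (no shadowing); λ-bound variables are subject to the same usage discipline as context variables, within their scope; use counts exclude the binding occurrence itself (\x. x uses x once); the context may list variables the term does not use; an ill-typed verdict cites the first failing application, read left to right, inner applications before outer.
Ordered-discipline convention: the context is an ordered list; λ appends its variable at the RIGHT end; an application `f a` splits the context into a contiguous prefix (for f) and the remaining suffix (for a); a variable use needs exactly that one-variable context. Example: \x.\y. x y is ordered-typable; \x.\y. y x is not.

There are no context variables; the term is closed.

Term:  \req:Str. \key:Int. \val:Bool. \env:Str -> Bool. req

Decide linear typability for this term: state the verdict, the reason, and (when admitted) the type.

no — key, val, env left unused
usage: req (λ-bound): 1, key (λ-bound): 0, val (λ-bound): 0, env (λ-bound): 0
order of uses: req
typing: ✓ — Str -> Int -> Bool -> (Str -> Bool) -> Str
summary: ordered ✗; linear ✗; affine ✓; relevant ✗; unrestricted ✓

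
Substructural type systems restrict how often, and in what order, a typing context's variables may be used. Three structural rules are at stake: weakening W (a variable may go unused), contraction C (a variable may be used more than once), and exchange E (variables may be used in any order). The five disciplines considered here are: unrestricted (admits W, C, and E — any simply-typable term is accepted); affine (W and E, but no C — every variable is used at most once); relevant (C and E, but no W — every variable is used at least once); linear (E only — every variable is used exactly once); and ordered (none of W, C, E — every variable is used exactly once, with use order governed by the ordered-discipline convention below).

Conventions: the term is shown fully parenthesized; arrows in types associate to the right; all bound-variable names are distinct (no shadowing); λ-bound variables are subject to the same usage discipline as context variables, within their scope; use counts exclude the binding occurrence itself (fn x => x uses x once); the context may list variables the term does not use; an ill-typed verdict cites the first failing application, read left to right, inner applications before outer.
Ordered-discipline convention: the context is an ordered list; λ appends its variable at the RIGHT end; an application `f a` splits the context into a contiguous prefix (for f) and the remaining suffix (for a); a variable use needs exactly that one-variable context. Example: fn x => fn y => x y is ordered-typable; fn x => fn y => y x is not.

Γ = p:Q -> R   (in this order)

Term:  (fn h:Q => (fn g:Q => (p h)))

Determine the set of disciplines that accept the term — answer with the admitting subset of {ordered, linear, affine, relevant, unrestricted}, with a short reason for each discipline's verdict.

admitted in: affine, unrestricted
counts: p: 1×, h (bound): 1×, g (bound): 0×
left-to-right use order: p, h
typing: the term checks, with type Q -> Q -> R
ordered: ✗ — g left unused
linear: ✗ — g left unused
affine: ✓ — no duplicate uses among p, h, g
relevant: ✗ — g left unused
unrestricted: ✓ — well-typed at Q -> Q -> R; no restrictions here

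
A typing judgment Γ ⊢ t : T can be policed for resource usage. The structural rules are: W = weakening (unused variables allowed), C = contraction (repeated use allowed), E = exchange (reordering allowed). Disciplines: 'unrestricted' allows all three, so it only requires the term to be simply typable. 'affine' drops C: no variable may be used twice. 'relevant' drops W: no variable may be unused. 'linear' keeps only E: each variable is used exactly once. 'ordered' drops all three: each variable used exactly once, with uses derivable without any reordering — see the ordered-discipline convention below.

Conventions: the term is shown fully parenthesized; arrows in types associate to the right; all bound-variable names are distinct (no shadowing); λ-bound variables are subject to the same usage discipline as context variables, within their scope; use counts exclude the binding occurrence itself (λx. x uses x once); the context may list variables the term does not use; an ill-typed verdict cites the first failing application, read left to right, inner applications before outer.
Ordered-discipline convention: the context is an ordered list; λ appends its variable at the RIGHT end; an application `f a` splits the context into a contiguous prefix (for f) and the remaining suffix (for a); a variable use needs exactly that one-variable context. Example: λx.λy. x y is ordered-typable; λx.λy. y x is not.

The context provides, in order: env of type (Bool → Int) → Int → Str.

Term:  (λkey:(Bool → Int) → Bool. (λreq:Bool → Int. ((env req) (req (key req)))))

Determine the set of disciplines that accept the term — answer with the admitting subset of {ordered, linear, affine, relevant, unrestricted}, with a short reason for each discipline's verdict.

admitting disciplines: relevant, unrestricted
use counts: env: 1, key [bound]: 1, req [bound]: 3
use order (left to right): env, req, req, key, req
typing: the term checks, with type ((Bool → Int) → Bool) → (Bool → Int) → Str
ordered: ✗, needs contraction — req ×3
linear: ✗, needs contraction — req ×3
affine: ✗, needs contraction — req ×3
relevant: ✓, at least one use each (env, key, req)
unrestricted: ✓, simply typable at ((Bool → Int) → Bool) → (Bool → Int) → Str; W, C, E all held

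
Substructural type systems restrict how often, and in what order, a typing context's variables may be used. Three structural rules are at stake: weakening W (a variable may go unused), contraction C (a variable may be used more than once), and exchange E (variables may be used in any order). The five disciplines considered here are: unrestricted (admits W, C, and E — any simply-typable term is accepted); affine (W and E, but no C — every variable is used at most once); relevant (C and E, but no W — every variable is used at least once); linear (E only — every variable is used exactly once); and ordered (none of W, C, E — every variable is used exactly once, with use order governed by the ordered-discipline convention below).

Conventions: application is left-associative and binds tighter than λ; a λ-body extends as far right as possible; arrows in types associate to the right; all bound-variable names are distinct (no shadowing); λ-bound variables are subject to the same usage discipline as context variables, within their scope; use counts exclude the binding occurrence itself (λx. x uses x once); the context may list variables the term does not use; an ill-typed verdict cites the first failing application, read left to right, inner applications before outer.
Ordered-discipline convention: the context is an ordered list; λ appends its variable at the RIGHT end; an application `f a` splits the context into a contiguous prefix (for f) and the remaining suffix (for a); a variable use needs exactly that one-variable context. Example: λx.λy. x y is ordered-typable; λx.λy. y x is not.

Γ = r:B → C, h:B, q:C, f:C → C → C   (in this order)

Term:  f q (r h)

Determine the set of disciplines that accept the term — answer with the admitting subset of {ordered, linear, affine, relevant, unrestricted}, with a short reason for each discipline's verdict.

admitted in: linear, affine, relevant, unrestricted
variable uses: r: 1, h: 1, q: 1, f: 1
uses in reading order: f, q, r, h
typing: ✓ — C
ordered: ✗, no contiguous prefix/suffix split fits f, q, r, h
linear: ✓, r, h, q, f: one use apiece
affine: ✓, no duplicate uses among r, h, q, f
relevant: ✓, none of r, h, q, f goes unused
unrestricted: ✓, typability at C is all that's needed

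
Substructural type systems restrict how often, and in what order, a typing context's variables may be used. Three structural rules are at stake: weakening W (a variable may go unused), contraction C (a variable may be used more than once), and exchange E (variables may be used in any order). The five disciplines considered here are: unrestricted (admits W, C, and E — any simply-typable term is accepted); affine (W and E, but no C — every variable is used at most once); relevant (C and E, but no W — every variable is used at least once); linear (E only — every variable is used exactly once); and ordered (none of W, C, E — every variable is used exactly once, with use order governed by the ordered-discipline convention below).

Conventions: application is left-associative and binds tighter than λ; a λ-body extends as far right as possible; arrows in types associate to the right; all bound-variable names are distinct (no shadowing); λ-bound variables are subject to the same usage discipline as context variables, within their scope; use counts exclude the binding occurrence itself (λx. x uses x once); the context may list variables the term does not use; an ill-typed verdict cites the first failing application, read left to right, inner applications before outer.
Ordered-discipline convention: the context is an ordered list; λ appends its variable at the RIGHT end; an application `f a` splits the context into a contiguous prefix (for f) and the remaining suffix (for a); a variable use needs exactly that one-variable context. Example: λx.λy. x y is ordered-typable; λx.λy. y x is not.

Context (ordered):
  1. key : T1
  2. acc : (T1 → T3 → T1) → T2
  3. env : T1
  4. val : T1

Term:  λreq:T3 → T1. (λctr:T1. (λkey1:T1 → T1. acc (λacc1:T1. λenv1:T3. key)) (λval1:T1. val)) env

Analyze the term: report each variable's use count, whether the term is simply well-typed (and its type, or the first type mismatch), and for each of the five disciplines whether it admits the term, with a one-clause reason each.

variable uses: key: 1×, acc: 1×, env: 1×, val: 1×, req (bound): 0×, ctr (bound): 0×, key1 (bound): 0×, acc1 (bound): 0×, env1 (bound): 0×, val1 (bound): 0×
use order (left to right): acc, key, val, env
typing: the term checks, with type (T3 → T1) → T2
ordered: ✗ — needs weakening: req, ctr, key1, acc1, env1, val1 unused
linear: ✗ — needs weakening: req, ctr, key1, acc1, env1, val1 unused
affine: ✓ — key, acc, env, val, req, ctr, key1, acc1, env1, val1: no repeats, contraction unneeded
relevant: ✗ — needs weakening: req, ctr, key1, acc1, env1, val1 unused
unrestricted: ✓ — typability at (T3 → T1) → T2 is all that's needed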